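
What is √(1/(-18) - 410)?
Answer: 11*I*√122/6 ≈ 20.25*I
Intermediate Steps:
√(1/(-18) - 410) = √(-1/18 - 410) = √(-7381/18) = 11*I*√122/6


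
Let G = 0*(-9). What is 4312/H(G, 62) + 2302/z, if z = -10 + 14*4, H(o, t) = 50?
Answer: 78363/575 ≈ 136.28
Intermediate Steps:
G = 0
z = 46 (z = -10 + 56 = 46)
4312/H(G, 62) + 2302/z = 4312/50 + 2302/46 = 4312*(1/50) + 2302*(1/46) = 2156/25 + 1151/23 = 78363/575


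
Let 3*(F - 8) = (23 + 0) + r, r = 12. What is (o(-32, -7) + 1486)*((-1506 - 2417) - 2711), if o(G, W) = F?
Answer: -29965778/3 ≈ -9.9886e+6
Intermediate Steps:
F = 59/3 (F = 8 + ((23 + 0) + 12)/3 = 8 + (23 + 12)/3 = 8 + (⅓)*35 = 8 + 35/3 = 59/3 ≈ 19.667)
o(G, W) = 59/3
(o(-32, -7) + 1486)*((-1506 - 2417) - 2711) = (59/3 + 1486)*((-1506 - 2417) - 2711) = 4517*(-3923 - 2711)/3 = (4517/3)*(-6634) = -29965778/3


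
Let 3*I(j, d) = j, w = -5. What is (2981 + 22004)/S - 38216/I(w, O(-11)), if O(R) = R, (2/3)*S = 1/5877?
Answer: 489570798/5 ≈ 9.7914e+7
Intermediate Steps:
S = 1/3918 (S = (3/2)/5877 = (3/2)*(1/5877) = 1/3918 ≈ 0.00025523)
I(j, d) = j/3
(2981 + 22004)/S - 38216/I(w, O(-11)) = (2981 + 22004)/(1/3918) - 38216/((⅓)*(-5)) = 24985*3918 - 38216/(-5/3) = 97891230 - 38216*(-⅗) = 97891230 + 114648/5 = 489570798/5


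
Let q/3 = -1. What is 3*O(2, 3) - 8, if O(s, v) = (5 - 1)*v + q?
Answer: 19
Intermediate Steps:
q = -3 (q = 3*(-1) = -3)
O(s, v) = -3 + 4*v (O(s, v) = (5 - 1)*v - 3 = 4*v - 3 = -3 + 4*v)
3*O(2, 3) - 8 = 3*(-3 + 4*3) - 8 = 3*(-3 + 12) - 8 = 3*9 - 8 = 27 - 8 = 19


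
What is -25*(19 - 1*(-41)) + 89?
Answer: -1411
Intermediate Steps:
-25*(19 - 1*(-41)) + 89 = -25*(19 + 41) + 89 = -25*60 + 89 = -1500 + 89 = -1411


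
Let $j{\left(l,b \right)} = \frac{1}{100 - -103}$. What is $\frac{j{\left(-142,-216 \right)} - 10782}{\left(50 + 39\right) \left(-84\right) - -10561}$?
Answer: $- \frac{437749}{125251} \approx -3.495$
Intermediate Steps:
$j{\left(l,b \right)} = \frac{1}{203}$ ($j{\left(l,b \right)} = \frac{1}{100 + 103} = \frac{1}{203}$)
$\frac{j{\left(-142,-216 \right)} - 10782}{\left(50 + 39\right) \left(-84\right) - -10561} = \frac{\frac{1}{203} - 10782}{\left(50 + 39\right) \left(-84\right) - -10561} = - \frac{2188745}{203 \left(89 \left(-84\right) + \left(10600 - 39\right)\right)} = - \frac{2188745}{203 \left(-7476 + 10561\right)} = - \frac{2188745}{203 \cdot 3085} = \left(- \frac{2188745}{203}\right) \frac{1}{3085} = - \frac{437749}{125251}$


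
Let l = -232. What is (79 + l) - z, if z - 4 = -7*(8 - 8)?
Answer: -157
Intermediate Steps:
z = 4 (z = 4 - 7*(8 - 8) = 4 - 7*0 = 4 + 0 = 4)
(79 + l) - z = (79 - 232) - 1*4 = -153 - 4 = -157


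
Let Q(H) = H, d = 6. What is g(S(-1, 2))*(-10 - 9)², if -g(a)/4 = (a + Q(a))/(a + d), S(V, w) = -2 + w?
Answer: 0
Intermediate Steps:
g(a) = -8*a/(6 + a) (g(a) = -4*(a + a)/(a + 6) = -4*2*a/(6 + a) = -8*a/(6 + a))
g(S(-1, 2))*(-10 - 9)² = (-8*(-2 + 2)/(6 + (-2 + 2)))*(-10 - 9)² = -8*0/(6 + 0)*(-19)² = -8*0/6*361 = -8*0*⅙*361 = 0*361 = 0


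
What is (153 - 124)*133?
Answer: 3857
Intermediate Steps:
(153 - 124)*133 = 29*133 = 3857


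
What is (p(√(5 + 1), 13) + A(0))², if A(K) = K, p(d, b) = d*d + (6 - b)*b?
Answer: 7225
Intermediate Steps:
p(d, b) = d² + b*(6 - b)
(p(√(5 + 1), 13) + A(0))² = (((√(5 + 1))² - 1*13² + 6*13) + 0)² = (((√6)² - 1*169 + 78) + 0)² = ((6 - 169 + 78) + 0)² = (-85 + 0)² = (-85)² = 7225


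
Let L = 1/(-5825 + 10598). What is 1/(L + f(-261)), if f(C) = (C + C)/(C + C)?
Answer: 4773/4774 ≈ 0.99979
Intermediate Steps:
L = 1/4773 ≈ 0.00020951
f(C) = 1 (f(C) = (2*C)/((2*C)) = (2*C)*(1/(2*C)) = 1)
1/(L + f(-261)) = 1/(1/4773 + 1) = 1/(4774/4773) = 4773/4774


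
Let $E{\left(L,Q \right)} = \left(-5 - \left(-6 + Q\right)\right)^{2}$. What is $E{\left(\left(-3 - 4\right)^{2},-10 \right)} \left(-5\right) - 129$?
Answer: $-734$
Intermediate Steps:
$E{\left(L,Q \right)} = \left(1 - Q\right)^{2}$
$E{\left(\left(-3 - 4\right)^{2},-10 \right)} \left(-5\right) - 129 = \left(-1 - 10\right)^{2} \left(-5\right) - 129 = \left(-11\right)^{2} \left(-5\right) - 129 = 121 \left(-5\right) - 129 = -605 - 129 = -734$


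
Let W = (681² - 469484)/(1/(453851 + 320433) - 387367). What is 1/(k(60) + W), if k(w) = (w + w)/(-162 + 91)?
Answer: -21295176986117/35677231286668 ≈ -0.59688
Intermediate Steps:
k(w) = -2*w/71 (k(w) = (2*w)/(-71) = (2*w)*(-1/71) = -2*w/71)
W = 4431227332/299932070227 (W = (463761 - 469484)/(1/774284 - 387367) = -5723/(1/774284 - 387367) = -5723/(-299932070227/774284) = -5723*(-774284/299932070227) = 4431227332/299932070227 ≈ 0.014774)
1/(k(60) + W) = 1/(-2/71*60 + 4431227332/299932070227) = 1/(-120/71 + 4431227332/299932070227) = 1/(-35677231286668/21295176986117) = -21295176986117/35677231286668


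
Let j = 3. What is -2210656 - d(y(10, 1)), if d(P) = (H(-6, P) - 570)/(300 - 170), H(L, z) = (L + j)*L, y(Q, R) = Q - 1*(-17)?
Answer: -143692364/65 ≈ -2.2107e+6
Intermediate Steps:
y(Q, R) = 17 + Q (y(Q, R) = Q + 17 = 17 + Q)
H(L, z) = L*(3 + L) (H(L, z) = (L + 3)*L = (3 + L)*L = L*(3 + L))
d(P) = -276/65 (d(P) = (-6*(3 - 6) - 570)/(300 - 170) = (-6*(-3) - 570)/130 = (18 - 570)*(1/130) = -552*1/130 = -276/65)
-2210656 - d(y(10, 1)) = -2210656 - 1*(-276/65) = -2210656 + 276/65 = -143692364/65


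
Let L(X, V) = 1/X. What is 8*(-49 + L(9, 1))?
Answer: -3520/9 ≈ -391.11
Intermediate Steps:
8*(-49 + L(9, 1)) = 8*(-49 + 1/9) = 8*(-49 + ⅑) = 8*(-440/9) = -3520/9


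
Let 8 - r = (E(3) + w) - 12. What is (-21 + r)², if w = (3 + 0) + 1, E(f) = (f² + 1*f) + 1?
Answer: 324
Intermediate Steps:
E(f) = 1 + f + f² (E(f) = (f² + f) + 1 = (f + f²) + 1 = 1 + f + f²)
w = 4 (w = 3 + 1 = 4)
r = 3 (r = 8 - (((1 + 3 + 3²) + 4) - 12) = 8 - (((1 + 3 + 9) + 4) - 12) = 8 - ((13 + 4) - 12) = 8 - (17 - 12) = 8 - 1*5 = 8 - 5 = 3)
(-21 + r)² = (-21 + 3)² = (-18)² = 324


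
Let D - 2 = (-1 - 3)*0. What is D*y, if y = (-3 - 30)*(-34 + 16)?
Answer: 1188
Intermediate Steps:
y = 594 (y = -33*(-18) = 594)
D = 2 (D = 2 + (-1 - 3)*0 = 2 - 4*0 = 2 + 0 = 2)
D*y = 2*594 = 1188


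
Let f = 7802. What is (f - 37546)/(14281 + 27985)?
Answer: -14872/21133 ≈ -0.70373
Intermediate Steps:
(f - 37546)/(14281 + 27985) = (7802 - 37546)/(14281 + 27985) = -29744/42266 = -29744*1/42266 = -14872/21133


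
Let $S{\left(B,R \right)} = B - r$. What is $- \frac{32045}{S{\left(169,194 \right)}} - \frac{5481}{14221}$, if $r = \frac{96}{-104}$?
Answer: $- \frac{5936362814}{31414189} \approx -188.97$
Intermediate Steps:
$r = - \frac{12}{13}$ ($r = 96 \left(- \frac{1}{104}\right) = - \frac{12}{13} \approx -0.92308$)
$S{\left(B,R \right)} = \frac{12}{13} + B$ ($S{\left(B,R \right)} = B - - \frac{12}{13} = B + \frac{12}{13} = \frac{12}{13} + B$)
$- \frac{32045}{S{\left(169,194 \right)}} - \frac{5481}{14221} = - \frac{32045}{\frac{12}{13} + 169} - \frac{5481}{14221} = - \frac{32045}{\frac{2209}{13}} - \frac{5481}{14221} = \left(-32045\right) \frac{13}{2209} - \frac{5481}{14221} = - \frac{416585}{2209} - \frac{5481}{14221} = - \frac{5936362814}{31414189}$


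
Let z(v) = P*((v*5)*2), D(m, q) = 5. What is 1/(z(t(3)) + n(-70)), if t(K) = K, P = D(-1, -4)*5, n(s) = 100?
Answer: 1/850 ≈ 0.0011765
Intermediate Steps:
P = 25 (P = 5*5 = 25)
z(v) = 250*v (z(v) = 25*((v*5)*2) = 25*((5*v)*2) = 25*(10*v) = 250*v)
1/(z(t(3)) + n(-70)) = 1/(250*3 + 100) = 1/(750 + 100) = 1/850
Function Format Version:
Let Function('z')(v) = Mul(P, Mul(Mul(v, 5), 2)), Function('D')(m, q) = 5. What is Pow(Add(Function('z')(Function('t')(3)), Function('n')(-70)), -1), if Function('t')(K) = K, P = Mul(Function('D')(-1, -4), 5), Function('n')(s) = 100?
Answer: Rational(1, 850) ≈ 0.0011765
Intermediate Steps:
P = 25 (P = Mul(5, 5) = 25)
Function('z')(v) = Mul(250, v) (Function('z')(v) = Mul(25, Mul(Mul(v, 5), 2)) = Mul(25, Mul(Mul(5, v), 2)) = Mul(25, Mul(10, v)) = Mul(250, v))
Pow(Add(Function('z')(Function('t')(3)), Function('n')(-70)), -1) = Pow(Add(Mul(250, 3), 100), -1) = Pow(Add(750, 100), -1) = Pow(850, -1) = Rational(1, 850)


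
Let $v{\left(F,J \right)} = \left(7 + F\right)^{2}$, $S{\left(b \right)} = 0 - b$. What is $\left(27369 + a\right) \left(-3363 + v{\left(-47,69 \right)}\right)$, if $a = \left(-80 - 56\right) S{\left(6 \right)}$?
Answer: $-49690155$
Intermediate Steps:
$S{\left(b \right)} = - b$
$a = 816$ ($a = \left(-80 - 56\right) \left(\left(-1\right) 6\right) = \left(-136\right) \left(-6\right) = 816$)
$\left(27369 + a\right) \left(-3363 + v{\left(-47,69 \right)}\right) = \left(27369 + 816\right) \left(-3363 + \left(7 - 47\right)^{2}\right) = 28185 \left(-3363 + \left(-40\right)^{2}\right) = 28185 \left(-3363 + 1600\right) = 28185 \left(-1763\right) = -49690155$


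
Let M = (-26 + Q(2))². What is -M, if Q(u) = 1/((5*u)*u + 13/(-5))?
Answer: -5094049/7569 ≈ -673.01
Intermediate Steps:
Q(u) = 1/(-13/5 + 5*u²) (Q(u) = 1/(5*u² + 13*(-⅕)) = 1/(5*u² - 13/5) = 1/(-13/5 + 5*u²))
M = 5094049/7569 (M = (-26 + 5/(-13 + 25*2²))² = (-26 + 5/(-13 + 25*4))² = (-26 + 5/(-13 + 100))² = (-26 + 5/87)² = (-2257/87)² = 5094049/7569 ≈ 673.01)
-M = -1*5094049/7569 = -5094049/7569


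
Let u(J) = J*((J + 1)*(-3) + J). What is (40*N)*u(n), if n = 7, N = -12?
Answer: 57120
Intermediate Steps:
u(J) = J*(-3 - 2*J) (u(J) = J*((1 + J)*(-3) + J) = J*((-3 - 3*J) + J) = J*(-3 - 2*J))
(40*N)*u(n) = (40*(-12))*(-1*7*(3 + 2*7)) = -(-480)*7*(3 + 14) = -(-480)*7*17 = -480*(-119) = 57120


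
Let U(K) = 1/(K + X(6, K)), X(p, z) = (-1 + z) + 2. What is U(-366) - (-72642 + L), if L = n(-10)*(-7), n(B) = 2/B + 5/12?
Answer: 3186144581/43860 ≈ 72644.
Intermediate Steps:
X(p, z) = 1 + z
U(K) = 1/(1 + 2*K) (U(K) = 1/(K + (1 + K)) = 1/(1 + 2*K))
n(B) = 5/12 + 2/B (n(B) = 2/B + 5*(1/12) = 2/B + 5/12 = 5/12 + 2/B)
L = -91/60 (L = (5/12 + 2/(-10))*(-7) = (5/12 + 2*(-1/10))*(-7) = (5/12 - 1/5)*(-7) = (13/60)*(-7) = -91/60 ≈ -1.5167)
U(-366) - (-72642 + L) = 1/(1 + 2*(-366)) - (-72642 - 91/60) = 1/(1 - 732) - 1*(-4358611/60) = 1/(-731) + 4358611/60 = -1/731 + 4358611/60 = 3186144581/43860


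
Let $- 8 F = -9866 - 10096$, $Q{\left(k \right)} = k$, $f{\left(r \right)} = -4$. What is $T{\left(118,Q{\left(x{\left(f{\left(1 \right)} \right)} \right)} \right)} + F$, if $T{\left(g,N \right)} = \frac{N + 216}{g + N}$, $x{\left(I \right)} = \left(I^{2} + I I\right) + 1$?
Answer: $\frac{1508127}{604} \approx 2496.9$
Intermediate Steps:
$x{\left(I \right)} = 1 + 2 I^{2}$ ($x{\left(I \right)} = \left(I^{2} + I^{2}\right) + 1 = 2 I^{2} + 1 = 1 + 2 I^{2}$)
$F = \frac{9981}{4}$ ($F = - \frac{-9866 - 10096}{8} = \left(- \frac{1}{8}\right) \left(-19962\right) = \frac{9981}{4} \approx 2495.3$)
$T{\left(g,N \right)} = \frac{216 + N}{N + g}$
$T{\left(118,Q{\left(x{\left(f{\left(1 \right)} \right)} \right)} \right)} + F = \frac{216 + \left(1 + 2 \left(-4\right)^{2}\right)}{\left(1 + 2 \left(-4\right)^{2}\right) + 118} + \frac{9981}{4} = \frac{216 + \left(1 + 2 \cdot 16\right)}{\left(1 + 2 \cdot 16\right) + 118} + \frac{9981}{4} = \frac{216 + \left(1 + 32\right)}{\left(1 + 32\right) + 118} + \frac{9981}{4} = \frac{216 + 33}{33 + 118} + \frac{9981}{4} = \frac{1}{151} \cdot 249 + \frac{9981}{4} = \frac{249}{151} + \frac{9981}{4} = \frac{1508127}{604}$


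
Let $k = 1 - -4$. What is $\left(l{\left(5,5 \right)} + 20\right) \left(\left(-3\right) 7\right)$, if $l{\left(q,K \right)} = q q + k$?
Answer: $-1050$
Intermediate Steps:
$k = 5$ ($k = 1 + 4 = 5$)
$l{\left(q,K \right)} = 5 + q^{2}$ ($l{\left(q,K \right)} = q q + 5 = q^{2} + 5 = 5 + q^{2}$)
$\left(l{\left(5,5 \right)} + 20\right) \left(\left(-3\right) 7\right) = \left(\left(5 + 5^{2}\right) + 20\right) \left(\left(-3\right) 7\right) = \left(\left(5 + 25\right) + 20\right) \left(-21\right) = \left(30 + 20\right) \left(-21\right) = 50 \left(-21\right) = -1050$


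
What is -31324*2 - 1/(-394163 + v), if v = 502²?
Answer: -8905977031/142159 ≈ -62648.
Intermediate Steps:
v = 252004
-31324*2 - 1/(-394163 + v) = -31324*2 - 1/(-394163 + 252004) = -62648 - 1/(-142159) = -62648 - 1*(-1/142159) = -62648 + 1/142159 = -8905977031/142159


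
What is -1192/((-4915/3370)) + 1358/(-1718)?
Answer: 689460015/844397 ≈ 816.51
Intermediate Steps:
-1192/((-4915/3370)) + 1358/(-1718) = -1192/((-4915*1/3370)) + 1358*(-1/1718) = -1192/(-983/674) - 679/859 = -1192*(-674/983) - 679/859 = 803408/983 - 679/859 = 689460015/844397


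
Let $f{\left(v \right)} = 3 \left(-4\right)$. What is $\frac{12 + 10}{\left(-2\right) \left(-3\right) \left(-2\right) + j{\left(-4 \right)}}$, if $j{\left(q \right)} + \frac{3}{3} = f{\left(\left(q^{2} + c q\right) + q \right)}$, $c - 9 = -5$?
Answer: $- \frac{22}{25} \approx -0.88$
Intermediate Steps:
$c = 4$ ($c = 9 - 5 = 4$)
$f{\left(v \right)} = -12$
$j{\left(q \right)} = -13$ ($j{\left(q \right)} = -1 - 12 = -13$)
$\frac{12 + 10}{\left(-2\right) \left(-3\right) \left(-2\right) + j{\left(-4 \right)}} = \frac{12 + 10}{\left(-2\right) \left(-3\right) \left(-2\right) - 13} = \frac{22}{6 \left(-2\right) - 13} = \frac{22}{-12 - 13} = \frac{22}{-25} = 22 \left(- \frac{1}{25}\right) = - \frac{22}{25}$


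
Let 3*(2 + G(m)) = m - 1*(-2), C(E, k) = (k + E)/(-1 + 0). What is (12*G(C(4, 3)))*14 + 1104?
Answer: 488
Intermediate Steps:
C(E, k) = -E - k (C(E, k) = (E + k)/(-1) = (E + k)*(-1) = -E - k)
G(m) = -4/3 + m/3 (G(m) = -2 + (m - 1*(-2))/3 = -2 + (m + 2)/3 = -2 + (2 + m)/3 = -2 + (⅔ + m/3) = -4/3 + m/3)
(12*G(C(4, 3)))*14 + 1104 = (12*(-4/3 + (-1*4 - 1*3)/3))*14 + 1104 = (12*(-4/3 + (-4 - 3)/3))*14 + 1104 = (12*(-4/3 + (⅓)*(-7)))*14 + 1104 = (12*(-4/3 - 7/3))*14 + 1104 = (12*(-11/3))*14 + 1104 = -44*14 + 1104 = -616 + 1104 = 488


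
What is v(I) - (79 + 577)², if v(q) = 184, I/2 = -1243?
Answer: -430152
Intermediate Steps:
I = -2486 (I = 2*(-1243) = -2486)
v(I) - (79 + 577)² = 184 - (79 + 577)² = 184 - 1*656² = 184 - 1*430336 = 184 - 430336 = -430152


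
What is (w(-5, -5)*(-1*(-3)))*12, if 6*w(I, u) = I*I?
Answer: 150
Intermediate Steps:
w(I, u) = I²/6 (w(I, u) = (I*I)/6 = I²/6)
(w(-5, -5)*(-1*(-3)))*12 = (((⅙)*(-5)²)*(-1*(-3)))*12 = (((⅙)*25)*3)*12 = ((25/6)*3)*12 = (25/2)*12 = 150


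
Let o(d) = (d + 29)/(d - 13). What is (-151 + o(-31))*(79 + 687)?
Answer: -1271943/11 ≈ -1.1563e+5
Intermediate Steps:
o(d) = (29 + d)/(-13 + d)
(-151 + o(-31))*(79 + 687) = (-151 + (29 - 31)/(-13 - 31))*(79 + 687) = (-151 - 2/(-44))*766 = (-151 - 1/44*(-2))*766 = (-151 + 1/22)*766 = -3321/22*766 = -1271943/11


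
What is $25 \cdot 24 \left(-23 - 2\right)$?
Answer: $-15000$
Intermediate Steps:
$25 \cdot 24 \left(-23 - 2\right) = 600 \left(-23 - 2\right) = 600 \left(-25\right) = -15000$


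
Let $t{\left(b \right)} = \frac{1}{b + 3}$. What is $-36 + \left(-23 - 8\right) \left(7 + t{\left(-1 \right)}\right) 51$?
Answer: $- \frac{23787}{2} \approx -11894.0$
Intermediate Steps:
$t{\left(b \right)} = \frac{1}{3 + b}$
$-36 + \left(-23 - 8\right) \left(7 + t{\left(-1 \right)}\right) 51 = -36 + \left(-23 - 8\right) \left(7 + \frac{1}{3 - 1}\right) 51 = -36 + - 31 \left(7 + \frac{1}{2}\right) 51 = -36 + \left(-31\right) \frac{15}{2} \cdot 51 = -36 - \frac{23715}{2} = - \frac{23787}{2}$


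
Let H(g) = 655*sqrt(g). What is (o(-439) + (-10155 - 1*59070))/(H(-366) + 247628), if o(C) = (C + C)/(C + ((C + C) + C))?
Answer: -8570962243/30738324767 + 90684095*I*sqrt(366)/122953299068 ≈ -0.27884 + 0.01411*I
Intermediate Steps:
o(C) = 1/2 (o(C) = (2*C)/(C + (2*C + C)) = (2*C)/(C + 3*C) = (2*C)/((4*C)) = (2*C)*(1/(4*C)) = 1/2)
(o(-439) + (-10155 - 1*59070))/(H(-366) + 247628) = (1/2 + (-10155 - 1*59070))/(655*sqrt(-366) + 247628) = (1/2 + (-10155 - 59070))/(655*(I*sqrt(366)) + 247628) = (1/2 - 69225)/(655*I*sqrt(366) + 247628) = -138449/(2*(247628 + 655*I*sqrt(366)))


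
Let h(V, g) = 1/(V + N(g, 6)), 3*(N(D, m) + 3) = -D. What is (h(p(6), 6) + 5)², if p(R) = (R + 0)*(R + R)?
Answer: 112896/4489 ≈ 25.149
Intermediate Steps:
N(D, m) = -3 - D/3 (N(D, m) = -3 + (-D)/3 = -3 - D/3)
p(R) = 2*R² (p(R) = R*(2*R) = 2*R²)
h(V, g) = 1/(-3 + V - g/3) (h(V, g) = 1/(V + (-3 - g/3)) = 1/(-3 + V - g/3))
(h(p(6), 6) + 5)² = (-3/(9 + 6 - 6*6²) + 5)² = (-3/(9 + 6 - 6*36) + 5)² = (-3/(9 + 6 - 3*72) + 5)² = (-3/(9 + 6 - 216) + 5)² = (-3/(-201) + 5)² = (-3*(-1/201) + 5)² = (1/67 + 5)² = (336/67)² = 112896/4489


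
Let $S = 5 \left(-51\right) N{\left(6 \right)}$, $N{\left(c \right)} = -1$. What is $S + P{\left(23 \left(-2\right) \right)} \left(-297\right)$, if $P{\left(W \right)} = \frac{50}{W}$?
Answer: $\frac{13290}{23} \approx 577.83$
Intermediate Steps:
$S = 255$ ($S = 5 \left(-51\right) \left(-1\right) = \left(-255\right) \left(-1\right) = 255$)
$S + P{\left(23 \left(-2\right) \right)} \left(-297\right) = 255 + \frac{50}{23 \left(-2\right)} \left(-297\right) = 255 + \frac{50}{-46} \left(-297\right) = 255 + 50 \left(- \frac{1}{46}\right) \left(-297\right) = 255 - - \frac{7425}{23} = 255 + \frac{7425}{23} = \frac{13290}{23}$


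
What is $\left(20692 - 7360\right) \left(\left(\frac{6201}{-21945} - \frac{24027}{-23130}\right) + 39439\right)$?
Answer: $\frac{89863699867246}{170905} \approx 5.2581 \cdot 10^{8}$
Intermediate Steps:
$\left(20692 - 7360\right) \left(\left(\frac{6201}{-21945} - \frac{24027}{-23130}\right) + 39439\right) = \left(20692 - 7360\right) \left(\left(6201 \left(- \frac{1}{21945}\right) - - \frac{8009}{7710}\right) + 39439\right) = 13332 \left(\left(- \frac{2067}{7315} + \frac{8009}{7710}\right) + 39439\right) = 13332 \left(\frac{8529853}{11279730} + 39439\right) = 13332 \cdot \frac{444869801323}{11279730} = \frac{89863699867246}{170905}$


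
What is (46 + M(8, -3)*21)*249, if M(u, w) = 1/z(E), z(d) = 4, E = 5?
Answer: 51045/4 ≈ 12761.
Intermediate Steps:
M(u, w) = ¼ (M(u, w) = 1/4 = ¼)
(46 + M(8, -3)*21)*249 = (46 + (¼)*21)*249 = (46 + 21/4)*249 = (205/4)*249 = 51045/4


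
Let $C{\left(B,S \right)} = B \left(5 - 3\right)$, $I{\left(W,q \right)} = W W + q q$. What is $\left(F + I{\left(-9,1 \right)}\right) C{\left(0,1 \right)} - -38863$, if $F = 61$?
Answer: $38863$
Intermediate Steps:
$I{\left(W,q \right)} = W^{2} + q^{2}$
$C{\left(B,S \right)} = 2 B$ ($C{\left(B,S \right)} = B 2 = 2 B$)
$\left(F + I{\left(-9,1 \right)}\right) C{\left(0,1 \right)} - -38863 = \left(61 + \left(\left(-9\right)^{2} + 1^{2}\right)\right) 2 \cdot 0 - -38863 = \left(61 + \left(81 + 1\right)\right) 0 + 38863 = \left(61 + 82\right) 0 + 38863 = 143 \cdot 0 + 38863 = 0 + 38863 = 38863$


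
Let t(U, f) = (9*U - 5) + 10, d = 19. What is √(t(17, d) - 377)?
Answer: I*√219 ≈ 14.799*I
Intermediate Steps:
t(U, f) = 5 + 9*U (t(U, f) = (-5 + 9*U) + 10 = 5 + 9*U)
√(t(17, d) - 377) = √((5 + 9*17) - 377) = √((5 + 153) - 377) = √(158 - 377) = √(-219) = I*√219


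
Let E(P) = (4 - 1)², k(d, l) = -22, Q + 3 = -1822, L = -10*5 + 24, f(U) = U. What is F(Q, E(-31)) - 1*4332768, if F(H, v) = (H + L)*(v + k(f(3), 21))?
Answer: -4308705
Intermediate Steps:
L = -26 (L = -50 + 24 = -26)
Q = -1825 (Q = -3 - 1822 = -1825)
E(P) = 9 (E(P) = 3² = 9)
F(H, v) = (-26 + H)*(-22 + v) (F(H, v) = (H - 26)*(v - 22) = (-26 + H)*(-22 + v))
F(Q, E(-31)) - 1*4332768 = (572 - 26*9 - 22*(-1825) - 1825*9) - 1*4332768 = (572 - 234 + 40150 - 16425) - 4332768 = 24063 - 4332768 = -4308705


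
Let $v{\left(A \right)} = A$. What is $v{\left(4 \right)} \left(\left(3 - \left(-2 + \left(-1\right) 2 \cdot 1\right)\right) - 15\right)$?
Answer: $-32$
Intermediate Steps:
$v{\left(4 \right)} \left(\left(3 - \left(-2 + \left(-1\right) 2 \cdot 1\right)\right) - 15\right) = 4 \left(\left(3 - \left(-2 + \left(-1\right) 2 \cdot 1\right)\right) - 15\right) = 4 \left(\left(3 - \left(-2 - 2\right)\right) - 15\right) = 4 \left(\left(3 - -4\right) - 15\right) = 4 \left(\left(3 + 4\right) - 15\right) = 4 \left(7 - 15\right) = 4 \left(-8\right) = -32$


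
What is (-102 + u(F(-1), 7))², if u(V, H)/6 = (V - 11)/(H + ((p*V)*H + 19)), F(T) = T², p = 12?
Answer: 1272384/121 ≈ 10516.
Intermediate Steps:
u(V, H) = 6*(-11 + V)/(19 + H + 12*H*V) (u(V, H) = 6*((V - 11)/(H + ((12*V)*H + 19))) = 6*((-11 + V)/(H + (12*H*V + 19))) = 6*((-11 + V)/(H + (19 + 12*H*V))) = 6*((-11 + V)/(19 + H + 12*H*V)) = 6*(-11 + V)/(19 + H + 12*H*V))
(-102 + u(F(-1), 7))² = (-102 + 6*(-11 + (-1)²)/(19 + 7 + 12*7*(-1)²))² = (-102 + 6*(-11 + 1)/(19 + 7 + 12*7*1))² = (-102 + 6*(-10)/(19 + 7 + 84))² = (-102 + 6*(-10)/110)² = (-102 + 6*(1/110)*(-10))² = (-102 - 6/11)² = (-1128/11)² = 1272384/121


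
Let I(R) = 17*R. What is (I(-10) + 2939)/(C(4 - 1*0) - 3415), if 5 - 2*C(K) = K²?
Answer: -5538/6841 ≈ -0.80953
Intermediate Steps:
C(K) = 5/2 - K²/2
(I(-10) + 2939)/(C(4 - 1*0) - 3415) = (17*(-10) + 2939)/((5/2 - (4 - 1*0)²/2) - 3415) = (-170 + 2939)/((5/2 - (4 + 0)²/2) - 3415) = 2769/((5/2 - ½*4²) - 3415) = 2769/((5/2 - ½*16) - 3415) = 2769/((5/2 - 8) - 3415) = 2769/(-11/2 - 3415) = 2769/(-6841/2) = 2769*(-2/6841) = -5538/6841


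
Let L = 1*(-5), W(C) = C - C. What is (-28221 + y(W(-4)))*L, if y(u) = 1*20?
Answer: 141005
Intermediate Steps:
W(C) = 0
L = -5
y(u) = 20
(-28221 + y(W(-4)))*L = (-28221 + 20)*(-5) = -28201*(-5) = 141005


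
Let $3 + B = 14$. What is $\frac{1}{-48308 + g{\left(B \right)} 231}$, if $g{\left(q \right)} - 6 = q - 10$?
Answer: $- \frac{1}{46691} \approx -2.1417 \cdot 10^{-5}$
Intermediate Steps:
$B = 11$ ($B = -3 + 14 = 11$)
$g{\left(q \right)} = -4 + q$ ($g{\left(q \right)} = 6 + \left(q - 10\right) = 6 + \left(-10 + q\right) = -4 + q$)
$\frac{1}{-48308 + g{\left(B \right)} 231} = \frac{1}{-48308 + \left(-4 + 11\right) 231} = \frac{1}{-48308 + 7 \cdot 231} = \frac{1}{-48308 + 1617} = \frac{1}{-46691} = - \frac{1}{46691}$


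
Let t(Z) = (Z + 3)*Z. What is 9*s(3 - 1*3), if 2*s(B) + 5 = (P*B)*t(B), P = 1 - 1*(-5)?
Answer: -45/2 ≈ -22.500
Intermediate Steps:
P = 6 (P = 1 + 5 = 6)
t(Z) = Z*(3 + Z) (t(Z) = (3 + Z)*Z = Z*(3 + Z))
s(B) = -5/2 + 3*B²*(3 + B) (s(B) = -5/2 + ((6*B)*(B*(3 + B)))/2 = -5/2 + (6*B²*(3 + B))/2 = -5/2 + 3*B²*(3 + B))
9*s(3 - 1*3) = 9*(-5/2 + 3*(3 - 1*3)²*(3 + (3 - 1*3))) = 9*(-5/2 + 3*(3 - 3)²*(3 + (3 - 3))) = 9*(-5/2 + 3*0²*(3 + 0)) = 9*(-5/2 + 3*0*3) = 9*(-5/2 + 0) = 9*(-5/2) = -45/2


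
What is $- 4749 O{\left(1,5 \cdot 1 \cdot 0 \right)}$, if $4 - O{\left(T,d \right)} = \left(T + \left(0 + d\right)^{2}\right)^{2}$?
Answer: $-14247$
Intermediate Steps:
$O{\left(T,d \right)} = 4 - \left(T + d^{2}\right)^{2}$ ($O{\left(T,d \right)} = 4 - \left(T + \left(0 + d\right)^{2}\right)^{2} = 4 - \left(T + d^{2}\right)^{2}$)
$- 4749 O{\left(1,5 \cdot 1 \cdot 0 \right)} = - 4749 \left(4 - \left(1 + \left(5 \cdot 1 \cdot 0\right)^{2}\right)^{2}\right) = - 4749 \left(4 - \left(1 + \left(5 \cdot 0\right)^{2}\right)^{2}\right) = - 4749 \left(4 - \left(1 + 0^{2}\right)^{2}\right) = - 4749 \left(4 - \left(1 + 0\right)^{2}\right) = - 4749 \left(4 - 1^{2}\right) = - 4749 \left(4 - 1\right) = \left(-4749\right) 3 = -14247$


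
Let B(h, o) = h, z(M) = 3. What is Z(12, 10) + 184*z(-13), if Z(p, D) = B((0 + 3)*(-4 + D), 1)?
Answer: 570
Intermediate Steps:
Z(p, D) = -12 + 3*D (Z(p, D) = (0 + 3)*(-4 + D) = 3*(-4 + D) = -12 + 3*D)
Z(12, 10) + 184*z(-13) = (-12 + 3*10) + 184*3 = (-12 + 30) + 552 = 18 + 552 = 570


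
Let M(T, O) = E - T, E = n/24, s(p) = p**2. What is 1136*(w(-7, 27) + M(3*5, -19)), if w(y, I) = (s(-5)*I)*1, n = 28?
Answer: 2253256/3 ≈ 7.5109e+5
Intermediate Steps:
w(y, I) = 25*I (w(y, I) = ((-5)**2*I)*1 = (25*I)*1 = 25*I)
E = 7/6 (E = 28/24 = 28*(1/24) = 7/6 ≈ 1.1667)
M(T, O) = 7/6 - T
1136*(w(-7, 27) + M(3*5, -19)) = 1136*(25*27 + (7/6 - 3*5)) = 1136*(675 + (7/6 - 1*15)) = 1136*(675 + (7/6 - 15)) = 1136*(675 - 83/6) = 1136*(3967/6) = 2253256/3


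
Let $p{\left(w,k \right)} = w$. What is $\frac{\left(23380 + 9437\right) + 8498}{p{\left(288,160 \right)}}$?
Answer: $\frac{41315}{288} \approx 143.45$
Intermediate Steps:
$\frac{\left(23380 + 9437\right) + 8498}{p{\left(288,160 \right)}} = \frac{\left(23380 + 9437\right) + 8498}{288} = \left(32817 + 8498\right) \frac{1}{288} = 41315 \cdot \frac{1}{288} = \frac{41315}{288}$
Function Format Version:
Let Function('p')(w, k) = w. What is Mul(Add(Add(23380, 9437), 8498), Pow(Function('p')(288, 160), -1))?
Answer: Rational(41315, 288) ≈ 143.45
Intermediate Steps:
Mul(Add(Add(23380, 9437), 8498), Pow(Function('p')(288, 160), -1)) = Mul(Add(Add(23380, 9437), 8498), Pow(288, -1)) = Mul(Add(32817, 8498), Rational(1, 288)) = Mul(41315, Rational(1, 288)) = Rational(41315, 288)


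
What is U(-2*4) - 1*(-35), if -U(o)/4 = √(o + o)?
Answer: 35 - 16*I ≈ 35.0 - 16.0*I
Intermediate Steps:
U(o) = -4*√2*√o (U(o) = -4*√(o + o) = -4*√2*√o)
U(-2*4) - 1*(-35) = -4*√2*√(-2*4) - 1*(-35) = -4*√2*√(-8) + 35 = -4*√2*2*I*√2 + 35 = -16*I + 35 = 35 - 16*I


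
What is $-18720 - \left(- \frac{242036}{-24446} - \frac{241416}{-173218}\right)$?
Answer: $- \frac{19829356888886}{1058621807} \approx -18731.0$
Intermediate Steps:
$-18720 - \left(- \frac{242036}{-24446} - \frac{241416}{-173218}\right) = -18720 - \left(\left(-242036\right) \left(- \frac{1}{24446}\right) - - \frac{120708}{86609}\right) = -18720 - \left(\frac{121018}{12223} + \frac{120708}{86609}\right) = -18720 - \frac{11956661846}{1058621807} = - \frac{19829356888886}{1058621807}$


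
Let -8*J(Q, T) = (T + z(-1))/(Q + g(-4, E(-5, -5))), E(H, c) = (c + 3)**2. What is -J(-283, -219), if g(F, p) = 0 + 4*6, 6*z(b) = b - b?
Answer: 219/2072 ≈ 0.10570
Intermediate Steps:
z(b) = 0 (z(b) = (b - b)/6 = (1/6)*0 = 0)
E(H, c) = (3 + c)**2
g(F, p) = 24 (g(F, p) = 0 + 24 = 24)
J(Q, T) = -T/(8*(24 + Q)) (J(Q, T) = -(T + 0)/(8*(Q + 24)) = -T/(8*(24 + Q)))
-J(-283, -219) = -(-1)*(-219)/(192 + 8*(-283)) = -(-1)*(-219)/(192 - 2264) = -(-1)*(-219)/(-2072) = -(-1)*(-219)*(-1)/2072 = -1*(-219/2072) = 219/2072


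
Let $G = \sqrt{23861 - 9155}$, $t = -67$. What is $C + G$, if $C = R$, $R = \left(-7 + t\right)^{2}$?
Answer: $5476 + 3 \sqrt{1634} \approx 5597.3$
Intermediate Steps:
$G = 3 \sqrt{1634}$ ($G = \sqrt{14706} = 3 \sqrt{1634} \approx 121.27$)
$R = 5476$ ($R = \left(-7 - 67\right)^{2} = \left(-74\right)^{2} = 5476$)
$C = 5476$
$C + G = 5476 + 3 \sqrt{1634}$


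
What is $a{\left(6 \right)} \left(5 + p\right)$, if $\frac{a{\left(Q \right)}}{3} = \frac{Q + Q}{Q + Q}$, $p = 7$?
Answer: $36$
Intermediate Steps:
$a{\left(Q \right)} = 3$ ($a{\left(Q \right)} = 3 \frac{Q + Q}{Q + Q} = 3 \frac{2 Q}{2 Q} = 3 \cdot 2 Q \frac{1}{2 Q} = 3 \cdot 1 = 3$)
$a{\left(6 \right)} \left(5 + p\right) = 3 \left(5 + 7\right) = 3 \cdot 12 = 36$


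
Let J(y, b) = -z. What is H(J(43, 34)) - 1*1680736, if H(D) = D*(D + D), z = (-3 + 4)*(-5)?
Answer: -1680686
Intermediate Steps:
z = -5 (z = 1*(-5) = -5)
J(y, b) = 5 (J(y, b) = -1*(-5) = 5)
H(D) = 2*D² (H(D) = D*(2*D) = 2*D²)
H(J(43, 34)) - 1*1680736 = 2*5² - 1*1680736 = 2*25 - 1680736 = 50 - 1680736 = -1680686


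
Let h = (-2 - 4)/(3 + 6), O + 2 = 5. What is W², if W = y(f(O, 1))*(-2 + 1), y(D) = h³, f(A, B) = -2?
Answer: 64/729 ≈ 0.087791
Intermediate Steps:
O = 3 (O = -2 + 5 = 3)
h = -⅔ (h = -6/9 = -6*⅑ = -⅔ ≈ -0.66667)
y(D) = -8/27 (y(D) = (-⅔)³ = -8/27)
W = 8/27 (W = -8*(-2 + 1)/27 = -8/27*(-1) = 8/27 ≈ 0.29630)
W² = (8/27)² = 64/729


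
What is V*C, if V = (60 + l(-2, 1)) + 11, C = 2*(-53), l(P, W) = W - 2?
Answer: -7420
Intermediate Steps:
l(P, W) = -2 + W
C = -106
V = 70 (V = (60 + (-2 + 1)) + 11 = (60 - 1) + 11 = 59 + 11 = 70)
V*C = 70*(-106) = -7420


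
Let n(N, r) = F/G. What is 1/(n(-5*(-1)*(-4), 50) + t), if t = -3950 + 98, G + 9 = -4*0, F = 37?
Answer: -9/34705 ≈ -0.00025933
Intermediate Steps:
G = -9 (G = -9 - 4*0 = -9 + 0 = -9)
t = -3852
n(N, r) = -37/9 (n(N, r) = 37/(-9) = 37*(-⅑) = -37/9)
1/(n(-5*(-1)*(-4), 50) + t) = 1/(-37/9 - 3852) = 1/(-34705/9) = -9/34705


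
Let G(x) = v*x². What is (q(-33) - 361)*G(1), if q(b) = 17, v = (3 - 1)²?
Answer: -1376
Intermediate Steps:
v = 4 (v = 2² = 4)
G(x) = 4*x²
(q(-33) - 361)*G(1) = (17 - 361)*(4*1²) = -1376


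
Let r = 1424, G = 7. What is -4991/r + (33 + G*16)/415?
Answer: -372957/118192 ≈ -3.1555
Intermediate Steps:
-4991/r + (33 + G*16)/415 = -4991/1424 + (33 + 7*16)/415 = -4991*1/1424 + (33 + 112)*(1/415) = -4991/1424 + 145*(1/415) = -4991/1424 + 29/83 = -372957/118192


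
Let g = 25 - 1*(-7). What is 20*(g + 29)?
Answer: 1220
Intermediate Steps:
g = 32 (g = 25 + 7 = 32)
20*(g + 29) = 20*(32 + 29) = 20*61 = 1220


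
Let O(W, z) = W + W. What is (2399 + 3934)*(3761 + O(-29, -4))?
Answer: 23451099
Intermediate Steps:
O(W, z) = 2*W
(2399 + 3934)*(3761 + O(-29, -4)) = (2399 + 3934)*(3761 + 2*(-29)) = 6333*(3761 - 58) = 6333*3703 = 23451099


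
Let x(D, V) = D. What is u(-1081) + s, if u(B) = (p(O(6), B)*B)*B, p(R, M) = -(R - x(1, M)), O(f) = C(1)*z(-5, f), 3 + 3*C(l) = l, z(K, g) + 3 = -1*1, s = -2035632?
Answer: -11949701/3 ≈ -3.9832e+6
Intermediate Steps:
z(K, g) = -4 (z(K, g) = -3 - 1*1 = -3 - 1 = -4)
C(l) = -1 + l/3
O(f) = 8/3 (O(f) = (-1 + (⅓)*1)*(-4) = (-1 + ⅓)*(-4) = -⅔*(-4) = 8/3)
p(R, M) = 1 - R (p(R, M) = -(R - 1*1) = -(R - 1) = -(-1 + R) = 1 - R)
u(B) = -5*B²/3 (u(B) = ((1 - 1*8/3)*B)*B = ((1 - 8/3)*B)*B = (-5*B/3)*B = -5*B²/3)
u(-1081) + s = -5/3*(-1081)² - 2035632 = -5/3*1168561 - 2035632 = -5842805/3 - 2035632 = -11949701/3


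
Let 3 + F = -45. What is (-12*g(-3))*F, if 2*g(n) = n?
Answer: -864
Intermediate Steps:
F = -48 (F = -3 - 45 = -48)
g(n) = n/2
(-12*g(-3))*F = -6*(-3)*(-48) = -12*(-3/2)*(-48) = 18*(-48) = -864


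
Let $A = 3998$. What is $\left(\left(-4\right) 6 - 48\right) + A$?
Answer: $3926$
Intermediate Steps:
$\left(\left(-4\right) 6 - 48\right) + A = \left(\left(-4\right) 6 - 48\right) + 3998 = \left(-24 - 48\right) + 3998 = -72 + 3998 = 3926$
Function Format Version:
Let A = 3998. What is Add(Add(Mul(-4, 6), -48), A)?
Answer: 3926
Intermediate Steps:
Add(Add(Mul(-4, 6), -48), A) = Add(Add(Mul(-4, 6), -48), 3998) = Add(Add(-24, -48), 3998) = Add(-72, 3998) = 3926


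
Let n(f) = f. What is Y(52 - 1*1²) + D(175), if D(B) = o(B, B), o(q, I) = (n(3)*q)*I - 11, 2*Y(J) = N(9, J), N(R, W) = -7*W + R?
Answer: 91690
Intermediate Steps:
N(R, W) = R - 7*W
Y(J) = 9/2 - 7*J/2 (Y(J) = (9 - 7*J)/2 = 9/2 - 7*J/2)
o(q, I) = -11 + 3*I*q (o(q, I) = (3*q)*I - 11 = 3*I*q - 11 = -11 + 3*I*q)
D(B) = -11 + 3*B² (D(B) = -11 + 3*B*B = -11 + 3*B²)
Y(52 - 1*1²) + D(175) = (9/2 - 7*(52 - 1*1²)/2) + (-11 + 3*175²) = (9/2 - 7*(52 - 1*1)/2) + (-11 + 3*30625) = (9/2 - 7*(52 - 1)/2) + (-11 + 91875) = (9/2 - 7/2*51) + 91864 = (9/2 - 357/2) + 91864 = -174 + 91864 = 91690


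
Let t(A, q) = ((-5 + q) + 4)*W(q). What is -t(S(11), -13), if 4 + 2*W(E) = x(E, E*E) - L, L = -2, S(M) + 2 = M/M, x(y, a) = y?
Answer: -105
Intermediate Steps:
S(M) = -1 (S(M) = -2 + M/M = -2 + 1 = -1)
W(E) = -1 + E/2 (W(E) = -2 + (E - 1*(-2))/2 = -2 + (E + 2)/2 = -2 + (2 + E)/2 = -2 + (1 + E/2) = -1 + E/2)
t(A, q) = (-1 + q)*(-1 + q/2) (t(A, q) = ((-5 + q) + 4)*(-1 + q/2) = (-1 + q)*(-1 + q/2))
-t(S(11), -13) = -(-1 - 13)*(-2 - 13)/2 = -(-14)*(-15)/2 = -1*105 = -105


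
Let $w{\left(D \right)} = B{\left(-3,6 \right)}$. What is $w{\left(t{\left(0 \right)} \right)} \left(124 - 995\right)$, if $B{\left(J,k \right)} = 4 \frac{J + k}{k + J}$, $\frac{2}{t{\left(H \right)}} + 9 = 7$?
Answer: $-3484$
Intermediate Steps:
$t{\left(H \right)} = -1$ ($t{\left(H \right)} = \frac{2}{-9 + 7} = \frac{2}{-2} = 2 \left(- \frac{1}{2}\right) = -1$)
$B{\left(J,k \right)} = 4$ ($B{\left(J,k \right)} = 4 \frac{J + k}{J + k} = 4 \cdot 1 = 4$)
$w{\left(D \right)} = 4$
$w{\left(t{\left(0 \right)} \right)} \left(124 - 995\right) = 4 \left(124 - 995\right) = 4 \left(-871\right) = -3484$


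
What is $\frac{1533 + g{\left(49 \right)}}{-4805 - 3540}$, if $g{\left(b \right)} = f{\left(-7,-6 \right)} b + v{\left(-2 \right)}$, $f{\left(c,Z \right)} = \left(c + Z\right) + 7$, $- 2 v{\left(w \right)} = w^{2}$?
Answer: $- \frac{1237}{8345} \approx -0.14823$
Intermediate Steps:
$v{\left(w \right)} = - \frac{w^{2}}{2}$
$f{\left(c,Z \right)} = 7 + Z + c$ ($f{\left(c,Z \right)} = \left(Z + c\right) + 7 = 7 + Z + c$)
$g{\left(b \right)} = -2 - 6 b$ ($g{\left(b \right)} = \left(7 - 6 - 7\right) b - \frac{\left(-2\right)^{2}}{2} = - 6 b - 2 = -2 - 6 b$)
$\frac{1533 + g{\left(49 \right)}}{-4805 - 3540} = \frac{1533 - 296}{-4805 - 3540} = \frac{1533 - 296}{-8345} = \left(1533 - 296\right) \left(- \frac{1}{8345}\right) = 1237 \left(- \frac{1}{8345}\right) = - \frac{1237}{8345}$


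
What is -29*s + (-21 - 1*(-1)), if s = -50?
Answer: 1430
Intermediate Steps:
-29*s + (-21 - 1*(-1)) = -29*(-50) + (-21 - 1*(-1)) = 1450 + (-21 + 1) = 1450 - 20 = 1430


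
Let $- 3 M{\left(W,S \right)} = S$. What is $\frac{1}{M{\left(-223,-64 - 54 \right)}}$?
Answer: $\frac{3}{118} \approx 0.025424$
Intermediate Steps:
$M{\left(W,S \right)} = - \frac{S}{3}$
$\frac{1}{M{\left(-223,-64 - 54 \right)}} = \frac{1}{\left(- \frac{1}{3}\right) \left(-64 - 54\right)} = \frac{1}{\left(- \frac{1}{3}\right) \left(-118\right)} = \frac{1}{\frac{118}{3}} = \frac{3}{118}$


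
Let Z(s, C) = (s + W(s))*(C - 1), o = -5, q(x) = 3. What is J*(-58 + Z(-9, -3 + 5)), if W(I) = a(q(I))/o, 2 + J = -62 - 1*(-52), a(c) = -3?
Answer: 3984/5 ≈ 796.80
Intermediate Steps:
J = -12 (J = -2 + (-62 - 1*(-52)) = -2 + (-62 + 52) = -2 - 10 = -12)
W(I) = 3/5 (W(I) = -3/(-5) = -3*(-1/5) = 3/5)
Z(s, C) = (-1 + C)*(3/5 + s) (Z(s, C) = (s + 3/5)*(C - 1) = (3/5 + s)*(-1 + C) = (-1 + C)*(3/5 + s))
J*(-58 + Z(-9, -3 + 5)) = -12*(-58 + (-3/5 - 1*(-9) + 3*(-3 + 5)/5 + (-3 + 5)*(-9))) = -12*(-58 + (-3/5 + 9 + (3/5)*2 + 2*(-9))) = -12*(-58 + (-3/5 + 9 + 6/5 - 18)) = -12*(-58 - 42/5) = -12*(-332/5) = 3984/5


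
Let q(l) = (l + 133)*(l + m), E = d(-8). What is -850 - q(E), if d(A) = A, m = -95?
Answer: 12025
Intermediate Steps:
E = -8
q(l) = (-95 + l)*(133 + l) (q(l) = (l + 133)*(l - 95) = (133 + l)*(-95 + l) = (-95 + l)*(133 + l))
-850 - q(E) = -850 - (-12635 + (-8)² + 38*(-8)) = -850 - (-12635 + 64 - 304) = -850 - 1*(-12875) = -850 + 12875 = 12025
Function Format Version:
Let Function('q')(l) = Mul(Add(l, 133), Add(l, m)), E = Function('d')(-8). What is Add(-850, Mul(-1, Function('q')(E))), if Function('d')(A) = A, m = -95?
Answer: 12025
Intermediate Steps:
E = -8
Function('q')(l) = Mul(Add(-95, l), Add(133, l)) (Function('q')(l) = Mul(Add(l, 133), Add(l, -95)) = Mul(Add(133, l), Add(-95, l)) = Mul(Add(-95, l), Add(133, l)))
Add(-850, Mul(-1, Function('q')(E))) = Add(-850, Mul(-1, Add(-12635, Pow(-8, 2), Mul(38, -8)))) = Add(-850, Mul(-1, Add(-12635, 64, -304))) = Add(-850, Mul(-1, -12875)) = Add(-850, 12875) = 12025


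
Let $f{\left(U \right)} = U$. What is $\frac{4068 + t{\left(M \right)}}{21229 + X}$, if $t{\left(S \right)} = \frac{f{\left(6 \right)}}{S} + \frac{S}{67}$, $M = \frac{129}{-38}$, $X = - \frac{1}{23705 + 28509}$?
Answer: $\frac{11621725834327}{60675499562695} \approx 0.19154$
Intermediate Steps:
$X = - \frac{1}{52214} \approx -1.9152 \cdot 10^{-5}$
$M = - \frac{129}{38}$ ($M = 129 \left(- \frac{1}{38}\right) = - \frac{129}{38} \approx -3.3947$)
$t{\left(S \right)} = \frac{6}{S} + \frac{S}{67}$
$\frac{4068 + t{\left(M \right)}}{21229 + X} = \frac{4068 + \left(\frac{6}{- \frac{129}{38}} + \frac{1}{67} \left(- \frac{129}{38}\right)\right)}{21229 - \frac{1}{52214}} = \frac{4068 + \left(6 \left(- \frac{38}{129}\right) - \frac{129}{2546}\right)}{\frac{1108451005}{52214}} = \left(4068 - \frac{199043}{109478}\right) \frac{52214}{1108451005} = \frac{445157461}{109478} \cdot \frac{52214}{1108451005} = \frac{11621725834327}{60675499562695}$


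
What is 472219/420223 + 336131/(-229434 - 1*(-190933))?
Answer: -123069073494/16179005723 ≈ -7.6067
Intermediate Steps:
472219/420223 + 336131/(-229434 - 1*(-190933)) = 472219*(1/420223) + 336131/(-229434 + 190933) = 472219/420223 + 336131/(-38501) = 472219/420223 + 336131*(-1/38501) = 472219/420223 - 336131/38501 = -123069073494/16179005723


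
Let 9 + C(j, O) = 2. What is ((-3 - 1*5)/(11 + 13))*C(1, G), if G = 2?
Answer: 7/3 ≈ 2.3333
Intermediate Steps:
C(j, O) = -7 (C(j, O) = -9 + 2 = -7)
((-3 - 1*5)/(11 + 13))*C(1, G) = ((-3 - 1*5)/(11 + 13))*(-7) = ((-3 - 5)/24)*(-7) = ((1/24)*(-8))*(-7) = -⅓*(-7) = 7/3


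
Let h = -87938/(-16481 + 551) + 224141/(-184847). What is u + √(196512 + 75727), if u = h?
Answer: 107495842/24954345 + √272239 ≈ 526.07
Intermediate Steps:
h = 107495842/24954345 (h = -87938/(-15930) + 224141*(-1/184847) = -87938*(-1/15930) - 3799/3133 = 43969/7965 - 3799/3133 = 107495842/24954345 ≈ 4.3077)
u = 107495842/24954345 ≈ 4.3077
u + √(196512 + 75727) = 107495842/24954345 + √(196512 + 75727) = 107495842/24954345 + √272239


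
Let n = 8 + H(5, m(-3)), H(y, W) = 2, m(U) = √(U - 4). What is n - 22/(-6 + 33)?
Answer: 248/27 ≈ 9.1852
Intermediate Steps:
m(U) = √(-4 + U)
n = 10 (n = 8 + 2 = 10)
n - 22/(-6 + 33) = 10 - 22/(-6 + 33) = 10 - 22/27 = 248/27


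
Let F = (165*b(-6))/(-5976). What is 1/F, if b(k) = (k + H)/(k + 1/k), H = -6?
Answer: -3071/165 ≈ -18.612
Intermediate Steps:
b(k) = (-6 + k)/(k + 1/k) (b(k) = (k - 6)/(k + 1/k) = (-6 + k)/(k + 1/k))
F = -165/3071 (F = (165*(-6*(-6 - 6)/(1 + (-6)²)))/(-5976) = (165*(-6*(-12)/(1 + 36)))*(-1/5976) = (165*(-6*(-12)/37))*(-1/5976) = (165*(-6*1/37*(-12)))*(-1/5976) = (165*(72/37))*(-1/5976) = (11880/37)*(-1/5976) = -165/3071 ≈ -0.053728)
1/F = 1/(-165/3071) = -3071/165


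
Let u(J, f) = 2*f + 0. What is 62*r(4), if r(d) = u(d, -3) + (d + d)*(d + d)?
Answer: 3596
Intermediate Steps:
u(J, f) = 2*f
r(d) = -6 + 4*d**2 (r(d) = 2*(-3) + (d + d)*(d + d) = -6 + (2*d)*(2*d) = -6 + 4*d**2)
62*r(4) = 62*(-6 + 4*4**2) = 62*(-6 + 4*16) = 62*(-6 + 64) = 62*58 = 3596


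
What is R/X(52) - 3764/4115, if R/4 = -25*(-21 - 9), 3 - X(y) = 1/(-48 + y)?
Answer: 49338596/45265 ≈ 1090.0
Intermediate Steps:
X(y) = 3 - 1/(-48 + y)
R = 3000 (R = 4*(-25*(-21 - 9)) = 4*(-25*(-30)) = 4*750 = 3000)
R/X(52) - 3764/4115 = 3000/(((-145 + 3*52)/(-48 + 52))) - 3764/4115 = 3000/(((-145 + 156)/4)) - 3764*1/4115 = 3000/(((¼)*11)) - 3764/4115 = 3000/(11/4) - 3764/4115 = 3000*(4/11) - 3764/4115 = 12000/11 - 3764/4115 = 49338596/45265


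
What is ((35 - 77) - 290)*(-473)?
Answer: 157036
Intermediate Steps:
((35 - 77) - 290)*(-473) = (-42 - 290)*(-473) = -332*(-473) = 157036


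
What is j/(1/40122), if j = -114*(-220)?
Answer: 1006259760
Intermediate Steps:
j = 25080
j/(1/40122) = 25080/(1/40122) = 25080*40122 = 1006259760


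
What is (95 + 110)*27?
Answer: 5535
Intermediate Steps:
(95 + 110)*27 = 205*27 = 5535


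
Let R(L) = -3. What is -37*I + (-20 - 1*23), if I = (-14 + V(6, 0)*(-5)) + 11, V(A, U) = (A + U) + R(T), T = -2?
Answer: 623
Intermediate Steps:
V(A, U) = -3 + A + U (V(A, U) = (A + U) - 3 = -3 + A + U)
I = -18 (I = (-14 + (-3 + 6 + 0)*(-5)) + 11 = (-14 + 3*(-5)) + 11 = (-14 - 15) + 11 = -29 + 11 = -18)
-37*I + (-20 - 1*23) = -37*(-18) + (-20 - 1*23) = 666 + (-20 - 23) = 666 - 43 = 623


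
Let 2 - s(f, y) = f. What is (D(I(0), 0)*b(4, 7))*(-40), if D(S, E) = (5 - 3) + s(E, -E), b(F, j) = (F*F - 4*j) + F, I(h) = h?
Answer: 1280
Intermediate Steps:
b(F, j) = F + F² - 4*j (b(F, j) = (F² - 4*j) + F = F + F² - 4*j)
s(f, y) = 2 - f
D(S, E) = 4 - E (D(S, E) = (5 - 3) + (2 - E) = 2 + (2 - E) = 4 - E)
(D(I(0), 0)*b(4, 7))*(-40) = ((4 - 1*0)*(4 + 4² - 4*7))*(-40) = ((4 + 0)*(4 + 16 - 28))*(-40) = (4*(-8))*(-40) = -32*(-40) = 1280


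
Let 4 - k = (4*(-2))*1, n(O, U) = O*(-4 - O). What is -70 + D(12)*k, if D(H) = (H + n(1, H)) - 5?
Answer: -46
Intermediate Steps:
k = 12 (k = 4 - 4*(-2) = 4 - (-8) = 4 - 1*(-8) = 4 + 8 = 12)
D(H) = -10 + H (D(H) = (H - 1*1*(4 + 1)) - 5 = (H - 1*1*5) - 5 = (H - 5) - 5 = (-5 + H) - 5 = -10 + H)
-70 + D(12)*k = -70 + (-10 + 12)*12 = -70 + 2*12 = -70 + 24 = -46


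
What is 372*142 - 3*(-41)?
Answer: 52947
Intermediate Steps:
372*142 - 3*(-41) = 52824 + 123 = 52947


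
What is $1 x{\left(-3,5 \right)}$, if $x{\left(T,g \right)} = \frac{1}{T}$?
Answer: $- \frac{1}{3} \approx -0.33333$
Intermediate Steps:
$1 x{\left(-3,5 \right)} = 1 \frac{1}{-3} = 1 \left(- \frac{1}{3}\right) = - \frac{1}{3}$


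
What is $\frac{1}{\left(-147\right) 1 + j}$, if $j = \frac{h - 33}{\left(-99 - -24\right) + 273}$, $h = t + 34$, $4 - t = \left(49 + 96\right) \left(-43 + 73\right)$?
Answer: $- \frac{18}{3041} \approx -0.0059191$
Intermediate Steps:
$t = -4346$ ($t = 4 - \left(49 + 96\right) \left(-43 + 73\right) = 4 - 145 \cdot 30 = 4 - 4350 = -4346$)
$h = -4312$ ($h = -4346 + 34 = -4312$)
$j = - \frac{395}{18}$ ($j = \frac{-4312 - 33}{\left(-99 - -24\right) + 273} = - \frac{4345}{\left(-99 + 24\right) + 273} = - \frac{4345}{-75 + 273} = - \frac{4345}{198} = \left(-4345\right) \frac{1}{198} = - \frac{395}{18} \approx -21.944$)
$\frac{1}{\left(-147\right) 1 + j} = \frac{1}{\left(-147\right) 1 - \frac{395}{18}} = \frac{1}{-147 - \frac{395}{18}} = \frac{1}{- \frac{3041}{18}} = - \frac{18}{3041}$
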